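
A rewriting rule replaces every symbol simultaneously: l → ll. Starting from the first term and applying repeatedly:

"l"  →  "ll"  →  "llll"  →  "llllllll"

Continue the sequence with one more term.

Apply φ to llllllll symbol by symbol: l→ll, l→ll, l→ll, l→ll, l→ll, l→ll, l→ll, l→ll; joined: ll ll ll ll ll ll ll ll.

llllllllllllllll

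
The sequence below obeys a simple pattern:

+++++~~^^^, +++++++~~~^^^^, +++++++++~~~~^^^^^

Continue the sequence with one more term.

+++++++++++~~~~~^^^^^^

The n-th term is 2n+1 +'s then n ~'s then n+1 ^'s, where the shown terms are n = 2, 3, 4.
Setting n = 5 gives 11, 5, 6 characters in each block.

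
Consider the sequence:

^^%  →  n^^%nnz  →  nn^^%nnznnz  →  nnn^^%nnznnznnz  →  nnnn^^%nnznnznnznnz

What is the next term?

s(k+1) = n·s(k)·nnz, so each term gains n as a prefix and nnz as a suffix.
Applying this once more to nnnn^^%nnznnznnznnz:

nnnnn^^%nnznnznnznnznnz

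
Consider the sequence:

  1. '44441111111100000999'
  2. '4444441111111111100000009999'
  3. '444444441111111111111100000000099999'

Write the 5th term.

Each string has the form 4^{2n} 1^{3n+2} 0^{2n+1} 9^{n+1}, where the shown terms are n = 2, 3, 4.
Setting n = 6 gives 12, 20, 13, 7 characters in each block.

4444444444441111111111111111111100000000000009999999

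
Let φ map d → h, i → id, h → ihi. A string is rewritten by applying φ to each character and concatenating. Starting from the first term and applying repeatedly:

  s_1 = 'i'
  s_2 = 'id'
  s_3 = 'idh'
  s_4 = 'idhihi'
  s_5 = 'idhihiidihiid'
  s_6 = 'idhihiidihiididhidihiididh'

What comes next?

φ(idhihiidihiididhidihiididh) expands symbol-by-symbol to id h ihi id ihi id id h id ihi id id h id h ihi id h id ihi id id h id h ihi; joining the 26 pieces gives the next term.

idhihiidihiididhidihiididhidhihiidhidihiididhidhihi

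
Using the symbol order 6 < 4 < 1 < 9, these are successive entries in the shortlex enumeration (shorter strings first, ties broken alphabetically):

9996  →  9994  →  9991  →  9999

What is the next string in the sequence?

66666

After 9999 the length-4 strings are exhausted; the first length-5 string is 5 copies of 6.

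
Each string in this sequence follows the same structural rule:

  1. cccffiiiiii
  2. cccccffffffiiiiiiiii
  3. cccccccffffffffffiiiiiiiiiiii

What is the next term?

Each string has the form c^{2n+1} f^{4n-2} i^{3n+3} (n = 1, 2, …).
Setting n = 4 gives 9, 14, 15 characters in each block.

cccccccccffffffffffffffiiiiiiiiiiiiiii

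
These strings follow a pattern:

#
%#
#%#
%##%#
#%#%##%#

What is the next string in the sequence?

This is a Fibonacci-style word recurrence s(k) = s(k−2)·s(k−1): e.g. #·%# = #%#.
The next term joins %##%# and #%#%##%#.

%##%##%#%##%#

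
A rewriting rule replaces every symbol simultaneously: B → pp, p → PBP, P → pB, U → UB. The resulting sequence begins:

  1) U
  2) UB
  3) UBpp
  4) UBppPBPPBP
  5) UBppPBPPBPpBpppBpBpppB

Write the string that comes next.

Rewriting the 22 symbols of UBppPBPPBPpBpppBpBpppB one by one yields UB pp PBP PBP pB pp pB pB pp pB PBP pp PBP PBP PBP pp PBP pp PBP PBP PBP pp; concatenated:

UBppPBPPBPpBpppBpBpppBPBPppPBPPBPPBPppPBPppPBPPBPPBPpp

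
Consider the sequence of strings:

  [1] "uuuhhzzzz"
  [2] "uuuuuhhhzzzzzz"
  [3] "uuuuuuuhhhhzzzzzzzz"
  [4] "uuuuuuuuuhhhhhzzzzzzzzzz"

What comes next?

Each string has the form u^{2n-1} h^{n} z^{2n}, where the shown terms are n = 2, 3, 4, 5.
At n = 6 the blocks have lengths 11, 6, 12.

uuuuuuuuuuuhhhhhhzzzzzzzzzzzz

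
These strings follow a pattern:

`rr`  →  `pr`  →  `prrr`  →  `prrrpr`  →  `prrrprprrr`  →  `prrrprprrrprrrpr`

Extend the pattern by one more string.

prrrprprrrprrrprprrrprprrr

Each term (from the third on) is the previous term followed by the one before it: term 3 = pr·rr = prrr.
Continuing: prrrprprrrprrrpr · prrrprprrr gives term 7.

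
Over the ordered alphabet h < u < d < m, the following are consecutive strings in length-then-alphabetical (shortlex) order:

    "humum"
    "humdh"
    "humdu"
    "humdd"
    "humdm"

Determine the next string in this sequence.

hummh

Find the rightmost character of humdm below m, bump it to the next letter, and reset everything to its right to h.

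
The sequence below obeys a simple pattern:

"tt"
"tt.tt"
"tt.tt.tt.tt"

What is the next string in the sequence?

tt.tt.tt.tt.tt.tt.tt.tt

Every step duplicates the string with '.' between the halves.
One more doubling of tt.tt.tt.tt gives the answer.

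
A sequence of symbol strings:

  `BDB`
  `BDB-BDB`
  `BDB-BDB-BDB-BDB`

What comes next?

Every step duplicates the string with '-' between the halves.
Doubling BDB-BDB-BDB-BDB with '-' between the halves:

BDB-BDB-BDB-BDB-BDB-BDB-BDB-BDB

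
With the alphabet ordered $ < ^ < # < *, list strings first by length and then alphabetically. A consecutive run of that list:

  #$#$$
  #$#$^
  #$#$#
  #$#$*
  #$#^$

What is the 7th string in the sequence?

#$#^#

Advancing 2 positions from #$#^$ through #$#^$ → #$#^^ reaches term 7.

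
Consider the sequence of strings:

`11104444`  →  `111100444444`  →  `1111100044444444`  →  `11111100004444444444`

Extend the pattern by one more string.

Each string has the form 1^{n+1} 0^{n-1} 4^{2n}, where the shown terms are n = 2, 3, 4, 5.
For the next term, n = 6, so the run lengths are 7, 5, 12.

111111100000444444444444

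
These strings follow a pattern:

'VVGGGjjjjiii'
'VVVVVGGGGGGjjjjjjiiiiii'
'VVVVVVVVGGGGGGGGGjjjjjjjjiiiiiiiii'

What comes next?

Each string has the form V^{3n-1} G^{3n} j^{2n+2} i^{3n} (n = 1, 2, …).
At n = 4 the blocks have lengths 11, 12, 10, 12.

VVVVVVVVVVVGGGGGGGGGGGGjjjjjjjjjjiiiiiiiiiiii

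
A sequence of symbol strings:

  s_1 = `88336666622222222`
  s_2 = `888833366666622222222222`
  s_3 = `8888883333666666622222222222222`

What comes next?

88888888333336666666622222222222222222

Term n consists of 2n-2 8's, followed by n 3's, followed by n+3 6's, followed by 3n+2 2's, where the shown terms are n = 2, 3, 4.
For the next term, n = 5, so the run lengths are 8, 5, 8, 17.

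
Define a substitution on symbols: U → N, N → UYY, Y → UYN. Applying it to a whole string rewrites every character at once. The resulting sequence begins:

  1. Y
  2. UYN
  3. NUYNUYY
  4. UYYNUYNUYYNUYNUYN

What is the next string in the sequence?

Rewriting the 17 symbols of UYYNUYNUYYNUYNUYN one by one yields N UYN UYN UYY N UYN UYY N UYN UYN UYY N UYN UYY N UYN UYY; concatenated:

NUYNUYNUYYNUYNUYYNUYNUYNUYYNUYNUYYNUYNUYY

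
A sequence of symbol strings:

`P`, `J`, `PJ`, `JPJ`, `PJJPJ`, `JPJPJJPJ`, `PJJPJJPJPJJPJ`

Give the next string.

Each term (from the third on) is the two preceding terms concatenated in order: term 3 = P·J = PJ.
The next term joins JPJPJJPJ and PJJPJJPJPJJPJ.

JPJPJJPJPJJPJJPJPJJPJ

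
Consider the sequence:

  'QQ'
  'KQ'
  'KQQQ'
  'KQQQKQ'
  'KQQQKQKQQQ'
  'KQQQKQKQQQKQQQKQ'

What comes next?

KQQQKQKQQQKQQQKQKQQQKQKQQQ

From term 3 onward, concatenate the last term with the second-to-last: KQ·QQ = KQQQ, KQQQ·KQ = KQQQKQ, …
So term 7 is KQQQKQKQQQKQQQKQ·KQQQKQKQQQ.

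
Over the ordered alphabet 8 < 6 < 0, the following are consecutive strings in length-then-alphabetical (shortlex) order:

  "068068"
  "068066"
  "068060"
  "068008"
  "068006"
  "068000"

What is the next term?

066888

Find the rightmost character of 068000 below 0, bump it to the next letter, and reset everything to its right to 8.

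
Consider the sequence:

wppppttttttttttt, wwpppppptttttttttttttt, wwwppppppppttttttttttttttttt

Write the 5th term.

wwwwwppppppppppppttttttttttttttttttttttt

The n-th term is n-2 w's then 2n-2 p's then 3n+2 t's, where the shown terms are n = 3, 4, 5.
For term 5, n = 7, so the run lengths are 5, 12, 23.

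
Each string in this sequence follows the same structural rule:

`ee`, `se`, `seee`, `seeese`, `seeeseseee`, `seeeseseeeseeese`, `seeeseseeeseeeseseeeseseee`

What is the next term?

From term 3 onward, concatenate the last term with the second-to-last: se·ee = seee, seee·se = seeese, …
The next term joins seeeseseeeseeeseseeeseseee and seeeseseeeseeese.

seeeseseeeseeeseseeeseseeeseeeseseeeseeese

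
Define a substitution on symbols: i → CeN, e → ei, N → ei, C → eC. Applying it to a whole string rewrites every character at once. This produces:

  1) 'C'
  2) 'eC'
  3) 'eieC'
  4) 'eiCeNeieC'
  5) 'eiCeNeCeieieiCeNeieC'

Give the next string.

φ(eiCeNeCeieieiCeNeieC) expands symbol-by-symbol to ei CeN eC ei ei ei eC ei CeN ei CeN ei CeN eC ei ei ei CeN ei eC; joining the 20 pieces gives the next term.

eiCeNeCeieieieCeiCeNeiCeNeiCeNeCeieieiCeNeieC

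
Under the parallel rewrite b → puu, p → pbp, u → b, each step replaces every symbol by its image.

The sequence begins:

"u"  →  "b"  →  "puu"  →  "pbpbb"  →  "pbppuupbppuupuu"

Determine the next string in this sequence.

pbppuupbppbpbbpbppuupbppbpbbpbpbb

φ(pbppuupbppuupuu) expands symbol-by-symbol to pbp puu pbp pbp b b pbp puu pbp pbp b b pbp b b; joining the 15 pieces gives the next term.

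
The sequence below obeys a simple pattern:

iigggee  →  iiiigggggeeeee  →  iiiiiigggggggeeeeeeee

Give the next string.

iiiiiiiigggggggggeeeeeeeeeee

Term n consists of 2n i's, followed by 2n+1 g's, followed by 3n-1 e's (n = 1, 2, …).
For the next term, n = 4, so the run lengths are 8, 9, 11.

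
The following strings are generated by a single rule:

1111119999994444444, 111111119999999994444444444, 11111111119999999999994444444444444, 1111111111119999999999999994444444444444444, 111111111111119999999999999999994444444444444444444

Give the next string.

Each string has the form 1^{2n+2} 9^{3n} 4^{3n+1}, where the shown terms are n = 2, 3, 4, 5, 6.
For the next term, n = 7, so the run lengths are 16, 21, 22.

11111111111111119999999999999999999994444444444444444444444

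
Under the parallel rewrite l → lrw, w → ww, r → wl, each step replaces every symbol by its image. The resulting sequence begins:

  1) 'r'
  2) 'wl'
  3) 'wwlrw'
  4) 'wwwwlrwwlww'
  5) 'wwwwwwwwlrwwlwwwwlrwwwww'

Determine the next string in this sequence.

Rewriting the 24 symbols of wwwwwwwwlrwwlwwwwlrwwwww one by one yields ww ww ww ww ww ww ww ww lrw wl ww ww lrw ww ww ww ww lrw wl ww ww ww ww ww; concatenated:

wwwwwwwwwwwwwwwwlrwwlwwwwlrwwwwwwwwwlrwwlwwwwwwwwww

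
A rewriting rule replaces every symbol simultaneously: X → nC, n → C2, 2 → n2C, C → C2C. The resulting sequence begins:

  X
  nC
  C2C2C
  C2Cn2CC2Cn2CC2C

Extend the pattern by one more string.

Applying the rule to each of the 15 symbols of C2Cn2CC2Cn2CC2C gives the pieces C2C n2C C2C C2 n2C C2C C2C n2C C2C C2 n2C C2C C2C n2C C2C, which concatenate to the answer.

C2Cn2CC2CC2n2CC2CC2Cn2CC2CC2n2CC2CC2Cn2CC2C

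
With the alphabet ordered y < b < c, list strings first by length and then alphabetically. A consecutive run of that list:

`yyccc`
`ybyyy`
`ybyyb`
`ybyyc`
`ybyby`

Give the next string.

The successor of ybyby increments the rightmost position that isn't already c and resets every position after it to y.

ybybb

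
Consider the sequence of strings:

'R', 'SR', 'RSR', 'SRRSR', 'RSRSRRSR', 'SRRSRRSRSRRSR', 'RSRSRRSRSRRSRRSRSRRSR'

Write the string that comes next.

SRRSRRSRSRRSRRSRSRRSRSRRSRRSRSRRSR

Each term (from the third on) is the two preceding terms concatenated in order: term 3 = R·SR = RSR.
The next term joins SRRSRRSRSRRSR and RSRSRRSRSRRSRRSRSRRSR.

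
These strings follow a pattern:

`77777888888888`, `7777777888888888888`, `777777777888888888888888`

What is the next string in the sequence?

Term n consists of 2n-1 7's, followed by 3n 8's, where the shown terms are n = 3, 4, 5.
Setting n = 6 gives 11, 18 characters in each block.

77777777777888888888888888888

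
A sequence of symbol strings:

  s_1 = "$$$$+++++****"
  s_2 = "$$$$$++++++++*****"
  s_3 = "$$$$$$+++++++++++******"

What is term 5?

Reading off run lengths: $ runs 4, 5, 6; + runs 5, 8, 11; * runs 4, 5, 6 — each is linear in n, where the shown terms are n = 2, 3, 4.
For term 5, n = 6, so the run lengths are 8, 17, 8.

$$$$$$$$+++++++++++++++++********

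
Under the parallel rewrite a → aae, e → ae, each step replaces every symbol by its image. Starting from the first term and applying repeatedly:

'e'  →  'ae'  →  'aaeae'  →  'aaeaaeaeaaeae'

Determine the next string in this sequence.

aaeaaeaeaaeaaeaeaaeaeaaeaaeaeaaeae

Replace each of the 13 characters of aaeaaeaeaaeae in place — aae aae ae aae aae ae aae ae aae aae ae aae ae — and concatenate.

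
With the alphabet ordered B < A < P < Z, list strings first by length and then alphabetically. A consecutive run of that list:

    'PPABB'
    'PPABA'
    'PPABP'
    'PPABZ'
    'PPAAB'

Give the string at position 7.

Stepping forward 2 times from PPAAB: PPAAB → PPAAA, then the target.

PPAAP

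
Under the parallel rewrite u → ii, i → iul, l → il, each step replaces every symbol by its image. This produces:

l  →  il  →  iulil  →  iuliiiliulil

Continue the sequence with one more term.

Apply φ to iuliiiliulil symbol by symbol: i→iul, u→ii, l→il, i→iul, i→iul, i→iul, l→il, i→iul, u→ii, l→il, i→iul, l→il; joined: iul ii il iul iul iul il iul ii il iul il.

iuliiiliuliuliuliliuliiiliulil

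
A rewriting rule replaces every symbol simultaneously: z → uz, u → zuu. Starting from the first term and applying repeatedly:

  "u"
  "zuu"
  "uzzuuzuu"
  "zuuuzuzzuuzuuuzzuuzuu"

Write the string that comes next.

Applying the rule to each of the 21 symbols of zuuuzuzzuuzuuuzzuuzuu gives the pieces uz zuu zuu zuu uz zuu uz uz zuu zuu uz zuu zuu zuu uz uz zuu zuu uz zuu zuu, which concatenate to the answer.

uzzuuzuuzuuuzzuuuzuzzuuzuuuzzuuzuuzuuuzuzzuuzuuuzzuuzuu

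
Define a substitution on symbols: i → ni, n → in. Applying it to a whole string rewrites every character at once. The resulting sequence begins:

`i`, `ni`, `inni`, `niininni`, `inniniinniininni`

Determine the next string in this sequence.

Rewriting the 16 symbols of inniniinniininni one by one yields ni in in ni in ni ni in in ni ni in ni in in ni; concatenated:

niininniinniniininniniinniininni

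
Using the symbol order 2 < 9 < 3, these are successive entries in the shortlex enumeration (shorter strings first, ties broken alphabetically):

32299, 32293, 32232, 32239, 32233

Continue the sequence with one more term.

Find the rightmost character of 32233 below 3, bump it to the next letter, and reset everything to its right to 2.

32922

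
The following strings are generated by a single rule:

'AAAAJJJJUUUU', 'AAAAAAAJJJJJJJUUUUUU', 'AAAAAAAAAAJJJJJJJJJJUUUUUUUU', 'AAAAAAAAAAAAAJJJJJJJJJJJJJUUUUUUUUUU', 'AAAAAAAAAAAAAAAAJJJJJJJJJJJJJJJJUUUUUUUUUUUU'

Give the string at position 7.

AAAAAAAAAAAAAAAAAAAAAAJJJJJJJJJJJJJJJJJJJJJJUUUUUUUUUUUUUUUU

The n-th term is 3n-2 A's then 3n-2 J's then 2n U's, where the shown terms are n = 2, 3, 4, 5, 6.
Setting n = 8 gives 22, 22, 16 characters in each block.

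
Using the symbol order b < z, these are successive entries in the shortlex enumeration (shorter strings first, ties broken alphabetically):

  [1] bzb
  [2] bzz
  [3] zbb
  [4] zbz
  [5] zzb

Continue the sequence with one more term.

Treat zzb as a base-2 numeral over the given alphabet and add one, carrying through any trailing z's.

zzz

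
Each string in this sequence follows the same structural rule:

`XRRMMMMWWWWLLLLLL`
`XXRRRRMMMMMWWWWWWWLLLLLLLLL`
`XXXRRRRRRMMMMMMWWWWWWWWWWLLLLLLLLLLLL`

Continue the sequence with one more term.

XXXXRRRRRRRRMMMMMMMWWWWWWWWWWWWWLLLLLLLLLLLLLLL

Each string has the form X^{n-1} R^{2n-2} M^{n+2} W^{3n-2} L^{3n}, where the shown terms are n = 2, 3, 4.
Setting n = 5 gives 4, 8, 7, 13, 15 characters in each block.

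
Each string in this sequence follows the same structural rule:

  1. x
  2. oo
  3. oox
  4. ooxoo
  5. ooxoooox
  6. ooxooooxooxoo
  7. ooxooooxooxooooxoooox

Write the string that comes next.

From term 3 onward, concatenate the last term with the second-to-last: oo·x = oox, oox·oo = ooxoo, …
Continuing: ooxooooxooxooooxoooox · ooxooooxooxoo gives term 8.

ooxooooxooxooooxooooxooxooooxooxoo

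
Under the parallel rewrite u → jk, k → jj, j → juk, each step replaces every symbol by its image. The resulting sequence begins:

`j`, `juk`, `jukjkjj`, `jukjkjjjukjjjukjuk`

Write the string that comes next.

Applying the rule to each of the 18 symbols of jukjkjjjukjjjukjuk gives the pieces juk jk jj juk jj juk juk juk jk jj juk juk juk jk jj juk jk jj, which concatenate to the answer.

jukjkjjjukjjjukjukjukjkjjjukjukjukjkjjjukjkjj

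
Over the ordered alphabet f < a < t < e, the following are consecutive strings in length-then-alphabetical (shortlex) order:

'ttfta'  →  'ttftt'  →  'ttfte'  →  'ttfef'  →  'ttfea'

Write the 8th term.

ttaff

Continuing the enumeration 3 steps past ttfea: ttfea → ttfet → ttfee → (answer).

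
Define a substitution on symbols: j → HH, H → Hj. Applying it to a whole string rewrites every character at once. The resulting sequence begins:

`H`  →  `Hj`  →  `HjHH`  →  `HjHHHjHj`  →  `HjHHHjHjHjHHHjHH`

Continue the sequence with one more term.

HjHHHjHjHjHHHjHHHjHHHjHjHjHHHjHj

φ(HjHHHjHjHjHHHjHH) expands symbol-by-symbol to Hj HH Hj Hj Hj HH Hj HH Hj HH Hj Hj Hj HH Hj Hj; joining the 16 pieces gives the next term.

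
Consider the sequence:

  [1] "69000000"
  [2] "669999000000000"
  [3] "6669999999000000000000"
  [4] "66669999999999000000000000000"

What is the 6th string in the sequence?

6666669999999999999999000000000000000000000

Reading off run lengths: 6 runs 1, 2, 3, 4; 9 runs 1, 4, 7, 10; 0 runs 6, 9, 12, 15 — each is linear in n (n = 1, 2, …).
For term 6, n = 6, so the run lengths are 6, 16, 21.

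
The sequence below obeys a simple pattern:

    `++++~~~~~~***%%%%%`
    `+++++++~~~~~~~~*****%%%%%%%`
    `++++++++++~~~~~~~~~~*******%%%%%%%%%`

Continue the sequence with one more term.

Each string has the form +^{3n-2} ~^{2n+2} *^{2n-1} %^{2n+1}, where the shown terms are n = 2, 3, 4.
For the next term, n = 5, so the run lengths are 13, 12, 9, 11.

+++++++++++++~~~~~~~~~~~~*********%%%%%%%%%%%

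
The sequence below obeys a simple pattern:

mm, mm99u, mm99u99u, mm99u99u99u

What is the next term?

Each term is the previous one with 99u appended.
So the next term is mm99u99u99u·99u.

mm99u99u99u99u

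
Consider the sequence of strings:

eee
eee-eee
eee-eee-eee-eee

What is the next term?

eee-eee-eee-eee-eee-eee-eee-eee

s(k+1) = s(k)·-·s(k) — each term doubles the last with '-' between the halves.
So the next term is two copies of eee-eee-eee-eee with '-' between the halves.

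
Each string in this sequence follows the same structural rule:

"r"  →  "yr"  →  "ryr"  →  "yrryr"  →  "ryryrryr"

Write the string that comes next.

yrryrryryrryr

From term 3 onward, concatenate the second-to-last term with the last: r·yr = ryr, yr·ryr = yrryr, …
Continuing: yrryr · ryryrryr gives term 6.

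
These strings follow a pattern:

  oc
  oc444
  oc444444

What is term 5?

The strings grow by a fixed suffix 444 each time.
From oc444444, 2 further steps: oc444444 → oc444444444 → (answer).

oc444444444444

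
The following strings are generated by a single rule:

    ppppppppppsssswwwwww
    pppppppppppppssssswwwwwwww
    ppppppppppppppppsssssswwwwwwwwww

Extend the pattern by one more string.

Term n consists of 3n+1 p's, followed by n+1 s's, followed by 2n w's, where the shown terms are n = 3, 4, 5.
At n = 6 the blocks have lengths 19, 7, 12.

pppppppppppppppppppssssssswwwwwwwwwwww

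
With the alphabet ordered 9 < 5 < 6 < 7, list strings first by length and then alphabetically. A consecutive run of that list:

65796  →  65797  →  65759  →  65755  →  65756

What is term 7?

65769

Stepping forward 2 times from 65756: 65756 → 65757, then the target.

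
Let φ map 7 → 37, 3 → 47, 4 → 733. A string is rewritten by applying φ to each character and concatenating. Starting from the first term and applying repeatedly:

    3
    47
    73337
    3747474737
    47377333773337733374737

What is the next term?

φ(47377333773337733374737) expands symbol-by-symbol to 733 37 47 37 37 47 47 47 37 37 47 47 47 37 37 47 47 47 37 733 37 47 37; joining the 23 pieces gives the next term.

733374737374747473737474747373747474737733374737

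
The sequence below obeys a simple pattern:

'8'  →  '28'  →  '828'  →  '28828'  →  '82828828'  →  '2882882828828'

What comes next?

828288282882882828828

Each term (from the third on) is the two preceding terms concatenated in order: term 3 = 8·28 = 828.
The next term joins 82828828 and 2882882828828.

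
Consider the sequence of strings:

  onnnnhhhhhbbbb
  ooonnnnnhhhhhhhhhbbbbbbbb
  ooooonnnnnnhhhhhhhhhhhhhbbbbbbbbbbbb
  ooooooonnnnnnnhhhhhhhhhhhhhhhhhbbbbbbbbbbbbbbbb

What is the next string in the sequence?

Term n consists of 2n-1 o's, followed by n+3 n's, followed by 4n+1 h's, followed by 4n b's (n = 1, 2, …).
At n = 5 the blocks have lengths 9, 8, 21, 20.

ooooooooonnnnnnnnhhhhhhhhhhhhhhhhhhhhhbbbbbbbbbbbbbbbbbbbb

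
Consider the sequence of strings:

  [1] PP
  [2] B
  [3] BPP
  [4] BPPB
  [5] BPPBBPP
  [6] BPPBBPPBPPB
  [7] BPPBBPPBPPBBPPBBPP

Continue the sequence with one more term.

BPPBBPPBPPBBPPBBPPBPPBBPPBPPB

This is a Fibonacci-style word recurrence s(k) = s(k−1)·s(k−2): e.g. B·PP = BPP.
So term 8 is BPPBBPPBPPBBPPBBPP·BPPBBPPBPPB.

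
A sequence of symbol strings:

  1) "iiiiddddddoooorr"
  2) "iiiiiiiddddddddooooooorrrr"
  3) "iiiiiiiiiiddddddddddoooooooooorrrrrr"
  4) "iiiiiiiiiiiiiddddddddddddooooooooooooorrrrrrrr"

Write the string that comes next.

Term n consists of 3n-2 i's, followed by 2n+2 d's, followed by 3n-2 o's, followed by 2n-2 r's, where the shown terms are n = 2, 3, 4, 5.
At n = 6 the blocks have lengths 16, 14, 16, 10.

iiiiiiiiiiiiiiiiddddddddddddddoooooooooooooooorrrrrrrrrr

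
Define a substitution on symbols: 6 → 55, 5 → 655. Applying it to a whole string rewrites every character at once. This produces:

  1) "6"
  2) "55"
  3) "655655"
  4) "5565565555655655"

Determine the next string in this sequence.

65565555655655556556556556555565565555655655

Replace each of the 16 characters of 5565565555655655 in place — 655 655 55 655 655 55 655 655 655 655 55 655 655 55 655 655 — and concatenate.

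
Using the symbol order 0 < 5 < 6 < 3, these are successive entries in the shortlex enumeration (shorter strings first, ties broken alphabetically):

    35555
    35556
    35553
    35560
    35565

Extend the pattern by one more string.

35566

Treat 35565 as a base-4 numeral over the given alphabet and add one, carrying through any trailing 3's.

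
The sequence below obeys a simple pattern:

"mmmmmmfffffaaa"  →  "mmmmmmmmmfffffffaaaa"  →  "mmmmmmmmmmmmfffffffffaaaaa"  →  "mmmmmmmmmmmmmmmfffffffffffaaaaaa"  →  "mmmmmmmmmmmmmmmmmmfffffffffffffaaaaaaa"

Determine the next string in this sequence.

mmmmmmmmmmmmmmmmmmmmmfffffffffffffffaaaaaaaa

Reading off run lengths: m runs 6, 9, 12, 15, 18; f runs 5, 7, 9, 11, 13; a runs 3, 4, 5, 6, 7 — each is linear in n, where the shown terms are n = 2, 3, 4, 5, 6.
At n = 7 the blocks have lengths 21, 15, 8.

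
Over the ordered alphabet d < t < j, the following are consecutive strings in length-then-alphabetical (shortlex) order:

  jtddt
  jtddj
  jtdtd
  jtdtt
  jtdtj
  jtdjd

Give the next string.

jtdjt

Find the rightmost character of jtdjd below j, bump it to the next letter, and reset everything to its right to d.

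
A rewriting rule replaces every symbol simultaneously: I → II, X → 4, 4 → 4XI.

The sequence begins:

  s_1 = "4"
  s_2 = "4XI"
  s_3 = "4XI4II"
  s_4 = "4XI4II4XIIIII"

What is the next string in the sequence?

4XI4II4XIIIII4XI4IIIIIIIIII

φ(4XI4II4XIIIII) expands symbol-by-symbol to 4XI 4 II 4XI II II 4XI 4 II II II II II; joining the 13 pieces gives the next term.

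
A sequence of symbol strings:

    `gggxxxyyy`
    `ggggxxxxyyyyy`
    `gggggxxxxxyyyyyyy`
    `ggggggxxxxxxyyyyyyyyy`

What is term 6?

Term n consists of n+2 g's, followed by n+2 x's, followed by 2n+1 y's (n = 1, 2, …).
At n = 6 the blocks have lengths 8, 8, 13.

ggggggggxxxxxxxxyyyyyyyyyyyyy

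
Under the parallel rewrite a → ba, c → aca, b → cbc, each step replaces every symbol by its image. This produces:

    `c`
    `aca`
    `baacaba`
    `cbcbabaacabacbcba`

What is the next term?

acacbcacacbcbacbcbabaacabacbcbaacacbcacacbcba

Replace each of the 17 characters of cbcbabaacabacbcba in place — aca cbc aca cbc ba cbc ba ba aca ba cbc ba aca cbc aca cbc ba — and concatenate.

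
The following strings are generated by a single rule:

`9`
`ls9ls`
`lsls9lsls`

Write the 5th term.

lslslsls9lslslsls

Each term wraps the previous one in ls on the left and ls on the right.
From lsls9lsls, 2 further steps: lsls9lsls → lslsls9lslsls → (answer).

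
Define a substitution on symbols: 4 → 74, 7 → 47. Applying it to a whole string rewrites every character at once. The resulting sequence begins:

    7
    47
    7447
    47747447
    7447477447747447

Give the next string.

Rewriting the 16 symbols of 7447477447747447 one by one yields 47 74 74 47 74 47 47 74 74 47 47 74 47 74 74 47; concatenated:

47747447744747747447477447747447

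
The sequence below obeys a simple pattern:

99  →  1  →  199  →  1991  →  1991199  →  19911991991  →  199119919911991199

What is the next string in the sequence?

19911991991199119919911991991

Each term (from the third on) is the previous term followed by the one before it: term 3 = 1·99 = 199.
The next term joins 199119919911991199 and 19911991991.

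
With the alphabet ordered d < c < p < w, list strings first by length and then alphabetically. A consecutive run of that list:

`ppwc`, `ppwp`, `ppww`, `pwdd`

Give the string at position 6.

Stepping forward 2 times from pwdd: pwdd → pwdc, then the target.

pwdp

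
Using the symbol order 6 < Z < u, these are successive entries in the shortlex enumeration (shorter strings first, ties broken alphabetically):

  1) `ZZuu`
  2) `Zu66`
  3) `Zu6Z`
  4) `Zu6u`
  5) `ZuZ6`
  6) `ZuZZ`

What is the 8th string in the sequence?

Stepping forward 2 times from ZuZZ: ZuZZ → ZuZu, then the target.

Zuu6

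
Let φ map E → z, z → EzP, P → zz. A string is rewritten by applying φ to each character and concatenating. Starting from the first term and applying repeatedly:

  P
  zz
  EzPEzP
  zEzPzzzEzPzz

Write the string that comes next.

Rewriting each symbol of zEzPzzzEzPzz: z→EzP, E→z, z→EzP, P→zz, z→EzP, z→EzP, z→EzP, E→z, z→EzP, P→zz, z→EzP, z→EzP, which concatenates to EzP z EzP zz EzP EzP EzP z EzP zz EzP EzP.

EzPzEzPzzEzPEzPEzPzEzPzzEzPEzP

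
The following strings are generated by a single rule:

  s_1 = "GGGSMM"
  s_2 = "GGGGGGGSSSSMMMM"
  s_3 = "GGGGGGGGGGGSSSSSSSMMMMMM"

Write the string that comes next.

Term n consists of 4n-1 G's, followed by 3n-2 S's, followed by 2n M's (n = 1, 2, …).
Setting n = 4 gives 15, 10, 8 characters in each block.

GGGGGGGGGGGGGGGSSSSSSSSSSMMMMMMMM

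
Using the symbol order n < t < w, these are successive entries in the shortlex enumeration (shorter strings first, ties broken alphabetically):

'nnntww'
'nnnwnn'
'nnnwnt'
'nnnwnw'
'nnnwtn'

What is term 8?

Advancing 3 positions from nnnwtn through nnnwtn → nnnwtt → nnnwtw reaches term 8.

nnnwwn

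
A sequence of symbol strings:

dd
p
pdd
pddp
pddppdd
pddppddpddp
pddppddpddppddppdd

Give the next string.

From term 3 onward, concatenate the last term with the second-to-last: p·dd = pdd, pdd·p = pddp, …
The next term joins pddppddpddppddppdd and pddppddpddp.

pddppddpddppddppddpddppddpddp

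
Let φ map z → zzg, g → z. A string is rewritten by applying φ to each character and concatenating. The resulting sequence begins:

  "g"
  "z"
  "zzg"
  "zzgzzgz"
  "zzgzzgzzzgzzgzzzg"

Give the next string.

zzgzzgzzzgzzgzzzgzzgzzgzzzgzzgzzzgzzgzzgz

Applying the rule to each of the 17 symbols of zzgzzgzzzgzzgzzzg gives the pieces zzg zzg z zzg zzg z zzg zzg zzg z zzg zzg z zzg zzg zzg z, which concatenate to the answer.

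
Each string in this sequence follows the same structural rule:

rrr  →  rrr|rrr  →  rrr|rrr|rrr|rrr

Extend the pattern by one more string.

s(k+1) = s(k)·|·s(k) — each term doubles the last with '|' between the halves.
So the next term is two copies of rrr|rrr|rrr|rrr with '|' between the halves.

rrr|rrr|rrr|rrr|rrr|rrr|rrr|rrr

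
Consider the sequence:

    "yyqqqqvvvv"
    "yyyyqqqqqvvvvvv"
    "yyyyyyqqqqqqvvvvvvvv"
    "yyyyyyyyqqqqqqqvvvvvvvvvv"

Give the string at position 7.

The n-th term is 2n-2 y's then n+2 q's then 2n v's, where the shown terms are n = 2, 3, 4, 5.
For term 7, n = 8, so the run lengths are 14, 10, 16.

yyyyyyyyyyyyyyqqqqqqqqqqvvvvvvvvvvvvvvvv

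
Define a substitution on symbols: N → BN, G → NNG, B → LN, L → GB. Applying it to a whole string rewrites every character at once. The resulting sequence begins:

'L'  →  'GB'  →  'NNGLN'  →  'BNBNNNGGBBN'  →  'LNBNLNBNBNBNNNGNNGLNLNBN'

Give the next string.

GBBNLNBNGBBNLNBNLNBNLNBNBNBNNNGBNBNNNGGBBNGBBNLNBN

φ(LNBNLNBNBNBNNNGNNGLNLNBN) expands symbol-by-symbol to GB BN LN BN GB BN LN BN LN BN LN BN BN BN NNG BN BN NNG GB BN GB BN LN BN; joining the 24 pieces gives the next term.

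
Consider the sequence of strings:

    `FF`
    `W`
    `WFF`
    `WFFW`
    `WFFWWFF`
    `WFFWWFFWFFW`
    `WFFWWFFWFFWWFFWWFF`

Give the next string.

WFFWWFFWFFWWFFWWFFWFFWWFFWFFW

This is a Fibonacci-style word recurrence s(k) = s(k−1)·s(k−2): e.g. W·FF = WFF.
Continuing: WFFWWFFWFFWWFFWWFF · WFFWWFFWFFW gives term 8.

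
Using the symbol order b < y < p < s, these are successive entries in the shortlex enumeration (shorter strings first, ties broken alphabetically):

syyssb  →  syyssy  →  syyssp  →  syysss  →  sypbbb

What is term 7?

Advancing 2 positions from sypbbb through sypbbb → sypbby reaches term 7.

sypbbp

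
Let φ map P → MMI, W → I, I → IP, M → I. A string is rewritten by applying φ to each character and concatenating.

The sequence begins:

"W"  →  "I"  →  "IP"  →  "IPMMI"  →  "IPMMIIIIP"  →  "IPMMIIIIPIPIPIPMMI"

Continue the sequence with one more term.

φ(IPMMIIIIPIPIPIPMMI) expands symbol-by-symbol to IP MMI I I IP IP IP IP MMI IP MMI IP MMI IP MMI I I IP; joining the 18 pieces gives the next term.

IPMMIIIIPIPIPIPMMIIPMMIIPMMIIPMMIIIIP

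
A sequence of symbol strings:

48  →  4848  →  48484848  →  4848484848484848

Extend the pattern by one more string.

Every step duplicates the string.
So the next term is two copies of 4848484848484848.

48484848484848484848484848484848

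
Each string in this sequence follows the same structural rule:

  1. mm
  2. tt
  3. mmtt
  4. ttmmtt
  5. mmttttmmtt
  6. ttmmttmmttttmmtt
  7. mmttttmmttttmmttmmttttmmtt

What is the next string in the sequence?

This is a Fibonacci-style word recurrence s(k) = s(k−2)·s(k−1): e.g. mm·tt = mmtt.
Continuing: ttmmttmmttttmmtt · mmttttmmttttmmttmmttttmmtt gives term 8.

ttmmttmmttttmmttmmttttmmttttmmttmmttttmmtt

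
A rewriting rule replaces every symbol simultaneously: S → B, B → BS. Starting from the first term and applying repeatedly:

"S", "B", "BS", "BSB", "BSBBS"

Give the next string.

BSBBSBSB

Expanding BSBBS: B→BS, S→B, B→BS, B→BS, S→B. Concatenated: BS B BS BS B.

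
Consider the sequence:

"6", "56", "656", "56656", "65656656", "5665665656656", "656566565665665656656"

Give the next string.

5665665656656656566565665665656656

From term 3 onward, concatenate the second-to-last term with the last: 6·56 = 656, 56·656 = 56656, …
The next term joins 5665665656656 and 656566565665665656656.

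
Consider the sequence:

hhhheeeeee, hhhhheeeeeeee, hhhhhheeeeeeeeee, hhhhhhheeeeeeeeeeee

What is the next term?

Term n consists of n+1 h's, followed by 2n e's, where the shown terms are n = 3, 4, 5, 6.
For the next term, n = 7, so the run lengths are 8, 14.

hhhhhhhheeeeeeeeeeeeee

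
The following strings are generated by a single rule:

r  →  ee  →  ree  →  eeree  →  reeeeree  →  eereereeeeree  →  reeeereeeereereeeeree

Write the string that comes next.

From term 3 onward, concatenate the second-to-last term with the last: r·ee = ree, ee·ree = eeree, …
The next term joins eereereeeeree and reeeereeeereereeeeree.

eereereeeereereeeereeeereereeeeree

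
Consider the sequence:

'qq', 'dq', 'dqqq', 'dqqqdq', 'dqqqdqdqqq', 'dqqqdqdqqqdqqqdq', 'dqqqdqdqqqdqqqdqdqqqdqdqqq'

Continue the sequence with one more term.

From term 3 onward, concatenate the last term with the second-to-last: dq·qq = dqqq, dqqq·dq = dqqqdq, …
Continuing: dqqqdqdqqqdqqqdqdqqqdqdqqq · dqqqdqdqqqdqqqdq gives term 8.

dqqqdqdqqqdqqqdqdqqqdqdqqqdqqqdqdqqqdqqqdq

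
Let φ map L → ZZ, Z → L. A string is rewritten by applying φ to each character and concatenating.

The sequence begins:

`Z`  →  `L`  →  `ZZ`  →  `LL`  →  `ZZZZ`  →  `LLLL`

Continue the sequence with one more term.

ZZZZZZZZ

Apply φ to LLLL symbol by symbol: L→ZZ, L→ZZ, L→ZZ, L→ZZ; joined: ZZ ZZ ZZ ZZ.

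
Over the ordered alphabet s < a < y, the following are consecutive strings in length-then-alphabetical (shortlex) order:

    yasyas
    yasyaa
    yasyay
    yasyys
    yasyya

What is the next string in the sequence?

yasyyy

Treat yasyya as a base-3 numeral over the given alphabet and add one, carrying through any trailing y's.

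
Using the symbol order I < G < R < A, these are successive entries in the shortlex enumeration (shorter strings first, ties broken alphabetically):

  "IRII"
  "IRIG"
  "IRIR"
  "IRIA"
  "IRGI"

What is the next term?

Find the rightmost character of IRGI below A, bump it to the next letter, and reset everything to its right to I.

IRGG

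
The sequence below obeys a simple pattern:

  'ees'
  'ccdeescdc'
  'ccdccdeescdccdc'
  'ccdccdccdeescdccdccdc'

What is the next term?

Each term wraps the previous one in ccd on the left and cdc on the right.
Applying this once more to ccdccdccdeescdccdccdc:

ccdccdccdccdeescdccdccdccdc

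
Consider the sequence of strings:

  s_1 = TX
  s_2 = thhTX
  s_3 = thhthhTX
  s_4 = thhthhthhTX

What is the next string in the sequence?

Each term is the previous one with thh prepended.
Applying this once more to thhthhthhTX:

thhthhthhthhTX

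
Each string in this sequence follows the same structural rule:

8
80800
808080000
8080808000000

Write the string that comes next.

Every step adds 80 to the front and 00 to the end of the previous string.
Applying this once more to 8080808000000:

80808080800000000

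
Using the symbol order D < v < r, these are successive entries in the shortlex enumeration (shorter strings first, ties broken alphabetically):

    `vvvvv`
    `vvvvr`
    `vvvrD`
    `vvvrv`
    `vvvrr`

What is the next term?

vvrDD

Treat vvvrr as a base-3 numeral over the given alphabet and add one, carrying through any trailing r's.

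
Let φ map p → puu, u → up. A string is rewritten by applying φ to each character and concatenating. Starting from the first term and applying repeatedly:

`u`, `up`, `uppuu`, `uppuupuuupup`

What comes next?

uppuupuuupuppuuupupuppuuuppuu

Apply φ to uppuupuuupup symbol by symbol: u→up, p→puu, p→puu, u→up, u→up, p→puu, u→up, u→up, u→up, p→puu, u→up, p→puu; joined: up puu puu up up puu up up up puu up puu.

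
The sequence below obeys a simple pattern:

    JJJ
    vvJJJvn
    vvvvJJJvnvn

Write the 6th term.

vvvvvvvvvvJJJvnvnvnvnvn

s(k+1) = vv·s(k)·vn, so each term gains vv as a prefix and vn as a suffix.
From vvvvJJJvnvn, 3 further steps: vvvvJJJvnvn → vvvvvvJJJvnvnvn → vvvvvvvvJJJvnvnvnvn → (answer).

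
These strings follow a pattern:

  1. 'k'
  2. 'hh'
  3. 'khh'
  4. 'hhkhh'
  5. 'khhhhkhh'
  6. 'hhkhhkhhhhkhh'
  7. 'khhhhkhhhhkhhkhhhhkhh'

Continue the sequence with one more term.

From term 3 onward, concatenate the second-to-last term with the last: k·hh = khh, hh·khh = hhkhh, …
Continuing: hhkhhkhhhhkhh · khhhhkhhhhkhhkhhhhkhh gives term 8.

hhkhhkhhhhkhhkhhhhkhhhhkhhkhhhhkhh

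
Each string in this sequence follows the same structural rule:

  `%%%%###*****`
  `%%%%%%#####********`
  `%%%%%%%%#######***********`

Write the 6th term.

%%%%%%%%%%%%%%#############********************

Reading off run lengths: % runs 4, 6, 8; # runs 3, 5, 7; * runs 5, 8, 11 — each is linear in n, where the shown terms are n = 2, 3, 4.
For term 6, n = 7, so the run lengths are 14, 13, 20.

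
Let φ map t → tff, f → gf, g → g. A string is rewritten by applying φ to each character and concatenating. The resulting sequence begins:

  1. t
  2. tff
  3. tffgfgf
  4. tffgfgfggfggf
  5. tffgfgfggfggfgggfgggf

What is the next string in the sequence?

tffgfgfggfggfgggfgggfggggfggggf

Applying the rule to each of the 21 symbols of tffgfgfggfggfgggfgggf gives the pieces tff gf gf g gf g gf g g gf g g gf g g g gf g g g gf, which concatenate to the answer.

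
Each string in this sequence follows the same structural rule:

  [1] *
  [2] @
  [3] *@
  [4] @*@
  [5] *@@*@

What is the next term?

@*@*@@*@

Each term (from the third on) is the two preceding terms concatenated in order: term 3 = *·@ = *@.
The next term joins @*@ and *@@*@.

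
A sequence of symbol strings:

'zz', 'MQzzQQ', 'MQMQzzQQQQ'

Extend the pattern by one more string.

MQMQMQzzQQQQQQ

Every step adds MQ to the front and QQ to the end of the previous string.
So the next term is MQ·MQMQzzQQQQ·QQ.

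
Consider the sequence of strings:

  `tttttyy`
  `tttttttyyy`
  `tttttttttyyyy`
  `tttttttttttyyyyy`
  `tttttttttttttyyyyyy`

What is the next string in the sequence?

tttttttttttttttyyyyyyy

The n-th term is 2n-1 t's then n-1 y's, where the shown terms are n = 3, 4, 5, 6, 7.
Setting n = 8 gives 15, 7 characters in each block.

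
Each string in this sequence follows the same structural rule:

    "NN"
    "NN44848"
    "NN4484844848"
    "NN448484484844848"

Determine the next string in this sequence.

The strings grow by a fixed suffix 44848 each time.
Applying this once more to NN448484484844848:

NN44848448484484844848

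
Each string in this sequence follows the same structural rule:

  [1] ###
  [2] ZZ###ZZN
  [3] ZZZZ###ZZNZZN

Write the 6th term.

ZZZZZZZZZZ###ZZNZZNZZNZZNZZN

Each term wraps the previous one in ZZ on the left and ZZN on the right.
From ZZZZ###ZZNZZN, 3 further steps: ZZZZ###ZZNZZN → ZZZZZZ###ZZNZZNZZN → ZZZZZZZZ###ZZNZZNZZNZZN → (answer).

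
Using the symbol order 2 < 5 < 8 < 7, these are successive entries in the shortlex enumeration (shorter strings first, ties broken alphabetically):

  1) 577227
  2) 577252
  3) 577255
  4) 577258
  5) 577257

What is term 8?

Advancing 3 positions from 577257 through 577257 → 577282 → 577285 reaches term 8.

577288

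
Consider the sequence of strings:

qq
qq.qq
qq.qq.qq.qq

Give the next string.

qq.qq.qq.qq.qq.qq.qq.qq

s(k+1) = s(k)·.·s(k) — each term doubles the last with '.' between the halves.
One more doubling of qq.qq.qq.qq gives the answer.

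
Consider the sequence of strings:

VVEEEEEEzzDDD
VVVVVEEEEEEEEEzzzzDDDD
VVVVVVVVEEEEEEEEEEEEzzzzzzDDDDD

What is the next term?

The n-th term is 3n-1 V's then 3n+3 E's then 2n z's then n+2 D's (n = 1, 2, …).
For the next term, n = 4, so the run lengths are 11, 15, 8, 6.

VVVVVVVVVVVEEEEEEEEEEEEEEEzzzzzzzzDDDDDD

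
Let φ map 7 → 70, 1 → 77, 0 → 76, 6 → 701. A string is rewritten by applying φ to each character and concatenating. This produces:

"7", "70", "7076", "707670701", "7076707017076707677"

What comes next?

70767070170767076777076707017076707017070

φ(7076707017076707677) expands symbol-by-symbol to 70 76 70 701 70 76 70 76 77 70 76 70 701 70 76 70 701 70 70; joining the 19 pieces gives the next term.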